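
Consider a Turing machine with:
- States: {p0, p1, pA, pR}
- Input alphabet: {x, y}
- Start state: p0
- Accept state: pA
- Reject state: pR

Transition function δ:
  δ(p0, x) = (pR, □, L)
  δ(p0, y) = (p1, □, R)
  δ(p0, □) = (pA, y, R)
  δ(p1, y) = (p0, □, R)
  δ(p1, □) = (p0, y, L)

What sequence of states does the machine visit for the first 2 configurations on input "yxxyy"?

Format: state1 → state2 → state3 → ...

Execution trace:
Initial: [p0]yxxyy
Step 1: δ(p0, y) = (p1, □, R) → □[p1]xxyy

No transition is defined for δ(p1, x). By convention the machine halts and rejects.

State sequence: p0 → p1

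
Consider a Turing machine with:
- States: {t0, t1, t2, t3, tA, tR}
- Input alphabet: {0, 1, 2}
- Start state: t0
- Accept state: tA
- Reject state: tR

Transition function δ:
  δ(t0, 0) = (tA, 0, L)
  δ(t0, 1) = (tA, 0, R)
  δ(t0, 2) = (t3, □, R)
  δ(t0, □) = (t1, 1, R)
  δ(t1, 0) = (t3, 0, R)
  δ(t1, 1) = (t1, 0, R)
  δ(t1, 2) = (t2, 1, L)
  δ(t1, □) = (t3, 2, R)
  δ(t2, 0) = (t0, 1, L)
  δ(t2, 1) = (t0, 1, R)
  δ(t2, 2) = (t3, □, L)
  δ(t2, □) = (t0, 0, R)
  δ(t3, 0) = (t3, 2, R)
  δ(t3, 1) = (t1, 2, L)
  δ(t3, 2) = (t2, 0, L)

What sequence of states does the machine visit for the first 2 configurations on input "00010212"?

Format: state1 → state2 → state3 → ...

Execution trace:
Initial: [t0]00010212
Step 1: δ(t0, 0) = (tA, 0, L) → [tA]□00010212

The machine reaches the accept state tA and halts.

State sequence: t0 → tA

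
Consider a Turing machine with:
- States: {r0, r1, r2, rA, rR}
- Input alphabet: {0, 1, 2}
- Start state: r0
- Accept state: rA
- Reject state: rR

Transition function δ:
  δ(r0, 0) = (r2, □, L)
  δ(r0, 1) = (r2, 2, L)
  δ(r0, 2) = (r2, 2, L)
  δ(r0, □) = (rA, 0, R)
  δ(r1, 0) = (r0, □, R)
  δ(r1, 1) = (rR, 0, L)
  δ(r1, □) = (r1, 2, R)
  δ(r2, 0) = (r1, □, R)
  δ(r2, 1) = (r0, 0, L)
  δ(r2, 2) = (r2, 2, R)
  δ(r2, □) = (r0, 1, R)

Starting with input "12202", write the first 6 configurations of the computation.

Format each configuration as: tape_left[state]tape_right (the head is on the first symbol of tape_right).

Transitions applied:
Step 1: δ(r0, 1) = (r2, 2, L)
Step 2: δ(r2, □) = (r0, 1, R)
Step 3: δ(r0, 2) = (r2, 2, L)
Step 4: δ(r2, 1) = (r0, 0, L)
Step 5: δ(r0, □) = (rA, 0, R)

The first 6 configurations are:
[r0]12202 ⊢ [r2]□22202 ⊢ 1[r0]22202 ⊢ [r2]122202 ⊢ [r0]□022202 ⊢ 0[rA]022202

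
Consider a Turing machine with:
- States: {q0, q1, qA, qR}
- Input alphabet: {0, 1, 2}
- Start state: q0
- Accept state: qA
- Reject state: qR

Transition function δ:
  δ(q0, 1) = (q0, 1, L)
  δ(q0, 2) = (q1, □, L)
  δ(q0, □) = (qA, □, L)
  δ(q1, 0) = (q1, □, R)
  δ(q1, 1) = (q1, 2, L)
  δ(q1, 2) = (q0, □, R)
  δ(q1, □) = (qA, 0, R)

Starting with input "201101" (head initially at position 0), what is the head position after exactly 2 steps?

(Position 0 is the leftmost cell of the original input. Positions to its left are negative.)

Execution trace (head position shown):
Step 0: [q0]201101  (head at position 0)
Step 1: move left → [q1]□□01101  (head at position -1)
Step 2: move right → 0[qA]□01101  (head at position 0)

After 2 steps, the head is at position 0.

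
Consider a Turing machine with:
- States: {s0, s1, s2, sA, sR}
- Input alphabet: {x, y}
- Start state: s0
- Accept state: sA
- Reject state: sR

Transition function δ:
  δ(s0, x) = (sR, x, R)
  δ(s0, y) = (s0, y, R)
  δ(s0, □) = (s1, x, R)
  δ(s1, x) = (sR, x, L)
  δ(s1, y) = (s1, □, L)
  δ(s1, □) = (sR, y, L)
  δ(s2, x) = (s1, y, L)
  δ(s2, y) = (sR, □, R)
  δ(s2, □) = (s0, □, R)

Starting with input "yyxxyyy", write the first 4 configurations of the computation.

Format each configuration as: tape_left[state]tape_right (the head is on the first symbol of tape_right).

Transitions applied:
Step 1: δ(s0, y) = (s0, y, R)
Step 2: δ(s0, y) = (s0, y, R)
Step 3: δ(s0, x) = (sR, x, R)

The first 4 configurations are:
[s0]yyxxyyy ⊢ y[s0]yxxyyy ⊢ yy[s0]xxyyy ⊢ yyx[sR]xyyy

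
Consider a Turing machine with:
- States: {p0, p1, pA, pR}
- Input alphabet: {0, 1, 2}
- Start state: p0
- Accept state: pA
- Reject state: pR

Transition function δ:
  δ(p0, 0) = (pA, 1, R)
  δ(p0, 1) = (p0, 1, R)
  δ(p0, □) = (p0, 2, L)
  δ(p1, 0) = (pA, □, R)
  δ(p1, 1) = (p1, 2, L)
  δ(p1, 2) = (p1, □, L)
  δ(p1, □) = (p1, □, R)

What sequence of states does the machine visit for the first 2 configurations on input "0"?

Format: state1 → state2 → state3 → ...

Execution trace:
Initial: [p0]0
Step 1: δ(p0, 0) = (pA, 1, R) → 1[pA]□

The machine reaches the accept state pA and halts.

State sequence: p0 → pA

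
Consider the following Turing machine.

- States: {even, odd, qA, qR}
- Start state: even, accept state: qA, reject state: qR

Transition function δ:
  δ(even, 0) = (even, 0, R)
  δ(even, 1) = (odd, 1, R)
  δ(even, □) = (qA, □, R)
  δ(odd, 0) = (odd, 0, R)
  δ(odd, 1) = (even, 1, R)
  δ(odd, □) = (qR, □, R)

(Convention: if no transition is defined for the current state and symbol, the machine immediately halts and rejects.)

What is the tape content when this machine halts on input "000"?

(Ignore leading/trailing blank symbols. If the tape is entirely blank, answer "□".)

Execution trace:
Initial: [even]000
Step 1: δ(even, 0) = (even, 0, R) → 0[even]00
Step 2: δ(even, 0) = (even, 0, R) → 00[even]0
Step 3: δ(even, 0) = (even, 0, R) → 000[even]□
Step 4: δ(even, □) = (qA, □, R) → 000□[qA]□

The machine reaches the accept state qA and halts.

Final tape (ignoring leading/trailing blanks): 000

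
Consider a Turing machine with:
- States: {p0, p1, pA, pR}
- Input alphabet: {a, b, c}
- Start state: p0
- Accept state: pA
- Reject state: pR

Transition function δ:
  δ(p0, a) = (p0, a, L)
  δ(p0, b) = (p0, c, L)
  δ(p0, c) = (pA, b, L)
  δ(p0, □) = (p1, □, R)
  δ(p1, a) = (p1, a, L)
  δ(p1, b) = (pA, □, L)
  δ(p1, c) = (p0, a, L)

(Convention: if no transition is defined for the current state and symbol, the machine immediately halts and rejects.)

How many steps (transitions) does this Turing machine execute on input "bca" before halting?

Execution trace:
Initial: [p0]bca
Step 1: δ(p0, b) = (p0, c, L) → [p0]□cca
Step 2: δ(p0, □) = (p1, □, R) → □[p1]cca
Step 3: δ(p1, c) = (p0, a, L) → [p0]□aca
Step 4: δ(p0, □) = (p1, □, R) → □[p1]aca
Step 5: δ(p1, a) = (p1, a, L) → [p1]□aca

No transition is defined for δ(p1, □). By convention the machine halts and rejects.

The machine executed 5 steps before halting.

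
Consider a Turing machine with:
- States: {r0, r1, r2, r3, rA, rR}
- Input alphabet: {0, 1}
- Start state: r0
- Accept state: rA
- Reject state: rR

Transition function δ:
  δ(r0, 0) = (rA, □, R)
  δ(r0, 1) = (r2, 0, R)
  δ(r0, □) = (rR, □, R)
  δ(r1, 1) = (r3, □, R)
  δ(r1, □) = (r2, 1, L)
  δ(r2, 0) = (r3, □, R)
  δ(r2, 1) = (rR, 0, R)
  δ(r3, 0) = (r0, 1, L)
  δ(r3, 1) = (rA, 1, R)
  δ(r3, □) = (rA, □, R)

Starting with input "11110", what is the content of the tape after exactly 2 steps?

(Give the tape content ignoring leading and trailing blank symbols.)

Execution trace:
Initial: [r0]11110
Step 1: δ(r0, 1) = (r2, 0, R) → 0[r2]1110
Step 2: δ(r2, 1) = (rR, 0, R) → 00[rR]110

The machine reaches the reject state rR and halts.

After 2 steps, the tape (ignoring leading/trailing blanks) is: 00110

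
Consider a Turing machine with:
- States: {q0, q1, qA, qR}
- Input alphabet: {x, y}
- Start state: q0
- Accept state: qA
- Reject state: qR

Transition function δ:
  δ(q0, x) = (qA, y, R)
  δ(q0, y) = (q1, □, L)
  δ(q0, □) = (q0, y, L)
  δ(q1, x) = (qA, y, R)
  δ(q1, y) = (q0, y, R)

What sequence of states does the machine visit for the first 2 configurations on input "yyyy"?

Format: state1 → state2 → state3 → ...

Execution trace:
Initial: [q0]yyyy
Step 1: δ(q0, y) = (q1, □, L) → [q1]□□yyy

No transition is defined for δ(q1, □). By convention the machine halts and rejects.

State sequence: q0 → q1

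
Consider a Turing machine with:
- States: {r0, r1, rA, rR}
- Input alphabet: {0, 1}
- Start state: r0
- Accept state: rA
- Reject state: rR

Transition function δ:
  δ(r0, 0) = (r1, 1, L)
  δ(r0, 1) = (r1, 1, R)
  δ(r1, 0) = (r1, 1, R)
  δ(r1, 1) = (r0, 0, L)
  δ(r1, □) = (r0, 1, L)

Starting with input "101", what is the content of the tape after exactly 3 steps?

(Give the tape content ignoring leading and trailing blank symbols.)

Execution trace:
Initial: [r0]101
Step 1: δ(r0, 1) = (r1, 1, R) → 1[r1]01
Step 2: δ(r1, 0) = (r1, 1, R) → 11[r1]1
Step 3: δ(r1, 1) = (r0, 0, L) → 1[r0]10

After 3 steps, the tape (ignoring leading/trailing blanks) is: 110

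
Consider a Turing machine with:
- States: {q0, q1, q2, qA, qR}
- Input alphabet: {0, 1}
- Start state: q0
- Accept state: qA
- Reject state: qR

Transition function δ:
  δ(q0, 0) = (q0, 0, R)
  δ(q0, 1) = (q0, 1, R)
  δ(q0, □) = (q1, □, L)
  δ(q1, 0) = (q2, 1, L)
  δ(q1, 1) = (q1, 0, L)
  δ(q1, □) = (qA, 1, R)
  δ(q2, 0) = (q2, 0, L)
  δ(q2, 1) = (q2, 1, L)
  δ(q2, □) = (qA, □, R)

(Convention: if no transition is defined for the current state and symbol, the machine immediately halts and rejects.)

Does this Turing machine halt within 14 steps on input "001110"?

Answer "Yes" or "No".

Execution trace:
Initial: [q0]001110
Step 1: δ(q0, 0) = (q0, 0, R) → 0[q0]01110
Step 2: δ(q0, 0) = (q0, 0, R) → 00[q0]1110
Step 3: δ(q0, 1) = (q0, 1, R) → 001[q0]110
Step 4: δ(q0, 1) = (q0, 1, R) → 0011[q0]10
Step 5: δ(q0, 1) = (q0, 1, R) → 00111[q0]0
Step 6: δ(q0, 0) = (q0, 0, R) → 001110[q0]□
Step 7: δ(q0, □) = (q1, □, L) → 00111[q1]0□
Step 8: δ(q1, 0) = (q2, 1, L) → 0011[q2]11□
Step 9: δ(q2, 1) = (q2, 1, L) → 001[q2]111□
Step 10: δ(q2, 1) = (q2, 1, L) → 00[q2]1111□
Step 11: δ(q2, 1) = (q2, 1, L) → 0[q2]01111□
Step 12: δ(q2, 0) = (q2, 0, L) → [q2]001111□
Step 13: δ(q2, 0) = (q2, 0, L) → [q2]□001111□
Step 14: δ(q2, □) = (qA, □, R) → □[qA]001111□

The machine reaches the accept state qA and halts.
The machine halted after 14 steps (within the 14-step bound).

Answer: Yes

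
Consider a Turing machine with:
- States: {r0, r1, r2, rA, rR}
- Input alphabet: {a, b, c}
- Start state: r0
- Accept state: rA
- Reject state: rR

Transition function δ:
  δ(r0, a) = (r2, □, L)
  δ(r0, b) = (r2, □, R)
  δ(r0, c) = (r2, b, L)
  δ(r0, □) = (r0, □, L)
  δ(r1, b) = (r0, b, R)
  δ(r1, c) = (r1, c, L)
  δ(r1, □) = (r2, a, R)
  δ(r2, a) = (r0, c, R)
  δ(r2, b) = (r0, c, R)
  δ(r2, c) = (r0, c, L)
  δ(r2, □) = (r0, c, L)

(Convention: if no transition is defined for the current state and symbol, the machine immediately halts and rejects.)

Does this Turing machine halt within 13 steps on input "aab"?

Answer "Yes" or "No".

Execution trace:
Initial: [r0]aab
Step 1: δ(r0, a) = (r2, □, L) → [r2]□□ab
Step 2: δ(r2, □) = (r0, c, L) → [r0]□c□ab
Step 3: δ(r0, □) = (r0, □, L) → [r0]□□c□ab
Step 4: δ(r0, □) = (r0, □, L) → [r0]□□□c□ab
Step 5: δ(r0, □) = (r0, □, L) → [r0]□□□□c□ab
Step 6: δ(r0, □) = (r0, □, L) → [r0]□□□□□c□ab
Step 7: δ(r0, □) = (r0, □, L) → [r0]□□□□□□c□ab
Step 8: δ(r0, □) = (r0, □, L) → [r0]□□□□□□□c□ab
Step 9: δ(r0, □) = (r0, □, L) → [r0]□□□□□□□□c□ab
Step 10: δ(r0, □) = (r0, □, L) → [r0]□□□□□□□□□c□ab
Step 11: δ(r0, □) = (r0, □, L) → [r0]□□□□□□□□□□c□ab
Step 12: δ(r0, □) = (r0, □, L) → [r0]□□□□□□□□□□□c□ab
Step 13: δ(r0, □) = (r0, □, L) → [r0]□□□□□□□□□□□□c□ab

The machine has not reached a halting state after 13 steps.
The machine did not halt within the 13-step bound.

Answer: No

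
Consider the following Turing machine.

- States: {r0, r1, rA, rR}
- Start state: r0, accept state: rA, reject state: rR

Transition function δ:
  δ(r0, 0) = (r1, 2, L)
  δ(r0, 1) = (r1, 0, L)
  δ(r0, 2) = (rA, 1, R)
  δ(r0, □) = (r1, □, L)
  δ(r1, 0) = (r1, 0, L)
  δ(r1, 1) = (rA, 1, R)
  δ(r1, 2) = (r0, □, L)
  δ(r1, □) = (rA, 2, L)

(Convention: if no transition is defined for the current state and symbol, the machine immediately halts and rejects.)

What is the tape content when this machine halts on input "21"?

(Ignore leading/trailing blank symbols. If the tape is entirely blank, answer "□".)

Execution trace:
Initial: [r0]21
Step 1: δ(r0, 2) = (rA, 1, R) → 1[rA]1

The machine reaches the accept state rA and halts.

Final tape (ignoring leading/trailing blanks): 11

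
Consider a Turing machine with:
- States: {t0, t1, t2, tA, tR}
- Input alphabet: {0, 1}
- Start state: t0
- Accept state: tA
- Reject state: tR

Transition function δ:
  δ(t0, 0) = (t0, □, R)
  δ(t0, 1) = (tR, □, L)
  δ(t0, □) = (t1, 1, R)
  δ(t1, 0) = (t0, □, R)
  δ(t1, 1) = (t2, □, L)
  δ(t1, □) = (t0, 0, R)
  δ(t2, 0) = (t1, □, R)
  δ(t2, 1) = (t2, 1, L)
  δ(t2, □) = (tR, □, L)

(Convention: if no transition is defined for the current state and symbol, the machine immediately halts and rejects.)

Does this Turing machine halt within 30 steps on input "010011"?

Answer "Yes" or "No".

Execution trace:
Initial: [t0]010011
Step 1: δ(t0, 0) = (t0, □, R) → □[t0]10011
Step 2: δ(t0, 1) = (tR, □, L) → [tR]□□0011

The machine reaches the reject state tR and halts.
The machine halted after 2 steps (within the 30-step bound).

Answer: Yes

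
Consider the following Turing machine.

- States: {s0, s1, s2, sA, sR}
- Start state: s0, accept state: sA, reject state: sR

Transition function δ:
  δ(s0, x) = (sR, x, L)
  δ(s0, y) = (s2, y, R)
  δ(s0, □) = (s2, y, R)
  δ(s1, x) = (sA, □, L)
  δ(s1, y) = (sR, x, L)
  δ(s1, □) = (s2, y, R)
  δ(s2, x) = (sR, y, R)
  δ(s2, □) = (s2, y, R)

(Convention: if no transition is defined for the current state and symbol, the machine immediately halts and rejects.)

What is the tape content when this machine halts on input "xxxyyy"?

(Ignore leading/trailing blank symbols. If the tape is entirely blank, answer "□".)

Execution trace:
Initial: [s0]xxxyyy
Step 1: δ(s0, x) = (sR, x, L) → [sR]□xxxyyy

The machine reaches the reject state sR and halts.

Final tape (ignoring leading/trailing blanks): xxxyyy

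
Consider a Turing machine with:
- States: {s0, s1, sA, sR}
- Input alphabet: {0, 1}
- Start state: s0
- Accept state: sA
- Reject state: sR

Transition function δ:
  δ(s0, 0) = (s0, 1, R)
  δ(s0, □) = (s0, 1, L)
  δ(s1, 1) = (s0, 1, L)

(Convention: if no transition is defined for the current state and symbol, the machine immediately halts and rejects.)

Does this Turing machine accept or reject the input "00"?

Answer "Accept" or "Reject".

Execution trace:
Initial: [s0]00
Step 1: δ(s0, 0) = (s0, 1, R) → 1[s0]0
Step 2: δ(s0, 0) = (s0, 1, R) → 11[s0]□
Step 3: δ(s0, □) = (s0, 1, L) → 1[s0]11

No transition is defined for δ(s0, 1). By convention the machine halts and rejects.

Answer: Reject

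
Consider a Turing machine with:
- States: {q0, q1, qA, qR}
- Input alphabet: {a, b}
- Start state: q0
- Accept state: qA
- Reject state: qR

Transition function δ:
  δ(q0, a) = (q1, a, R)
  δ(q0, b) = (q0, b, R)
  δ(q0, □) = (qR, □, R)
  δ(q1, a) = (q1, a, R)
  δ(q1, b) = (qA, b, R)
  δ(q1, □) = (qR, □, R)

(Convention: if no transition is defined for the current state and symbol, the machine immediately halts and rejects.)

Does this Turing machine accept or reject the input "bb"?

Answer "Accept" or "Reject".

Execution trace:
Initial: [q0]bb
Step 1: δ(q0, b) = (q0, b, R) → b[q0]b
Step 2: δ(q0, b) = (q0, b, R) → bb[q0]□
Step 3: δ(q0, □) = (qR, □, R) → bb□[qR]□

The machine reaches the reject state qR and halts.

Answer: Reject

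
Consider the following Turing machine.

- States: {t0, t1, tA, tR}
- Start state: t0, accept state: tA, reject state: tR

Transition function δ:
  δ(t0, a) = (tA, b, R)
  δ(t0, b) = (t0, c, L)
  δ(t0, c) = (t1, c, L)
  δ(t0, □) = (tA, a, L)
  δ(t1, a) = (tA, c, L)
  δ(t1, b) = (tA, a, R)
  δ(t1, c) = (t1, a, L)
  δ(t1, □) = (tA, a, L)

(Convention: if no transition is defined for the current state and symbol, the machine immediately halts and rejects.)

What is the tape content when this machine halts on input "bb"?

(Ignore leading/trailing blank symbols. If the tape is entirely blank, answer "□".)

Execution trace:
Initial: [t0]bb
Step 1: δ(t0, b) = (t0, c, L) → [t0]□cb
Step 2: δ(t0, □) = (tA, a, L) → [tA]□acb

The machine reaches the accept state tA and halts.

Final tape (ignoring leading/trailing blanks): acb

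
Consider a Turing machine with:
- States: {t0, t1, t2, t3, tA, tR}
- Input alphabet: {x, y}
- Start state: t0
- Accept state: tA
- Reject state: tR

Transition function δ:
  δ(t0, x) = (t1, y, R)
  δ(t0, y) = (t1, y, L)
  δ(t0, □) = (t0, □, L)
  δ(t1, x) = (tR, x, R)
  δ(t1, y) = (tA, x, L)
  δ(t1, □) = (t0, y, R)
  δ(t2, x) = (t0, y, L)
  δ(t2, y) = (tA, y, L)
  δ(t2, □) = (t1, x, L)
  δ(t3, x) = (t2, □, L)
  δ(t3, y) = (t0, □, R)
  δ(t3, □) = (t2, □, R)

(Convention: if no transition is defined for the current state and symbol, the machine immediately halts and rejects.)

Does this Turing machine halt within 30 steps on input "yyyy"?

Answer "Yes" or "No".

Execution trace:
Initial: [t0]yyyy
Step 1: δ(t0, y) = (t1, y, L) → [t1]□yyyy
Step 2: δ(t1, □) = (t0, y, R) → y[t0]yyyy
Step 3: δ(t0, y) = (t1, y, L) → [t1]yyyyy
Step 4: δ(t1, y) = (tA, x, L) → [tA]□xyyyy

The machine reaches the accept state tA and halts.
The machine halted after 4 steps (within the 30-step bound).

Answer: Yes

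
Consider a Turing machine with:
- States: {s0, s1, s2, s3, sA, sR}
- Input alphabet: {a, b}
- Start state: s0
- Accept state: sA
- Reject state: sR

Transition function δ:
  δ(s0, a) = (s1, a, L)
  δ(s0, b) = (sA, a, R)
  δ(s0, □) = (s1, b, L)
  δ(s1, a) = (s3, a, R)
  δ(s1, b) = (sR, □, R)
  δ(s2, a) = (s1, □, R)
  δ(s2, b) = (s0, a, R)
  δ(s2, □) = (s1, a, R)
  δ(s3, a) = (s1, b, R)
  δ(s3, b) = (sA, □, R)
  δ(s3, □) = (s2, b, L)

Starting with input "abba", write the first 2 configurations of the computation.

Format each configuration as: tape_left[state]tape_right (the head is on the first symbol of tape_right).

Transitions applied:
Step 1: δ(s0, a) = (s1, a, L)

The first 2 configurations are:
[s0]abba ⊢ [s1]□abba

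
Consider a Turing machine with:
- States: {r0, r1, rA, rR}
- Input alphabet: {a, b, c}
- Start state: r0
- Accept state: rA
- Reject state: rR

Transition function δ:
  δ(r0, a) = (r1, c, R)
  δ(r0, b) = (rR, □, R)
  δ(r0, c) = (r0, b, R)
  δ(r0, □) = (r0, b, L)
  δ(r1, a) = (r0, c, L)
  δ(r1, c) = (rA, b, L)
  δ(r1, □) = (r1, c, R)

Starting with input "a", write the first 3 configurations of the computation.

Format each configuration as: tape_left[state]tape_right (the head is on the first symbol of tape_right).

Transitions applied:
Step 1: δ(r0, a) = (r1, c, R)
Step 2: δ(r1, □) = (r1, c, R)

The first 3 configurations are:
[r0]a ⊢ c[r1]□ ⊢ cc[r1]□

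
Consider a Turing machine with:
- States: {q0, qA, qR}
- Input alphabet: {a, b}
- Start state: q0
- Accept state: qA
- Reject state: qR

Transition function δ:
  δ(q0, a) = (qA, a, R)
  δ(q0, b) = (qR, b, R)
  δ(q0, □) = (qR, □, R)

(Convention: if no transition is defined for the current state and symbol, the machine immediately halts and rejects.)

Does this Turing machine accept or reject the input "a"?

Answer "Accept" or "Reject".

Execution trace:
Initial: [q0]a
Step 1: δ(q0, a) = (qA, a, R) → a[qA]□

The machine reaches the accept state qA and halts.

Answer: Accept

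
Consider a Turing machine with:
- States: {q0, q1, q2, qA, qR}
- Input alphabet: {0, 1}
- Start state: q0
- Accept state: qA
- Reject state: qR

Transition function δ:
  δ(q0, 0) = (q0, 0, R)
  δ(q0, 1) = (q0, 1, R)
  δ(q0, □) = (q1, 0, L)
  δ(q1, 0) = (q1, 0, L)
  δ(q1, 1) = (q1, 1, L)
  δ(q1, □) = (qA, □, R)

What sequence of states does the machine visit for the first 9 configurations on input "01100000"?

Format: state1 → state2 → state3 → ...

Execution trace:
Initial: [q0]01100000
Step 1: δ(q0, 0) = (q0, 0, R) → 0[q0]1100000
Step 2: δ(q0, 1) = (q0, 1, R) → 01[q0]100000
Step 3: δ(q0, 1) = (q0, 1, R) → 011[q0]00000
Step 4: δ(q0, 0) = (q0, 0, R) → 0110[q0]0000
Step 5: δ(q0, 0) = (q0, 0, R) → 01100[q0]000
Step 6: δ(q0, 0) = (q0, 0, R) → 011000[q0]00
Step 7: δ(q0, 0) = (q0, 0, R) → 0110000[q0]0
Step 8: δ(q0, 0) = (q0, 0, R) → 01100000[q0]□

State sequence: q0 → q0 → q0 → q0 → q0 → q0 → q0 → q0 → q0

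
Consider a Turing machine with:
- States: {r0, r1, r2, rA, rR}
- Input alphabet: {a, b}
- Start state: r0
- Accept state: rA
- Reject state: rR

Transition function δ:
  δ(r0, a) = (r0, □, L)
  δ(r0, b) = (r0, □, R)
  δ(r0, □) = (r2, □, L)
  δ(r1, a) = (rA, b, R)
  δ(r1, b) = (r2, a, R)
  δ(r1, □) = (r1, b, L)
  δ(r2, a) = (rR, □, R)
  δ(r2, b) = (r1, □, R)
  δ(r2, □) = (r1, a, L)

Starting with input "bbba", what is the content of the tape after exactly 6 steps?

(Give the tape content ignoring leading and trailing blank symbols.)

Execution trace:
Initial: [r0]bbba
Step 1: δ(r0, b) = (r0, □, R) → □[r0]bba
Step 2: δ(r0, b) = (r0, □, R) → □□[r0]ba
Step 3: δ(r0, b) = (r0, □, R) → □□□[r0]a
Step 4: δ(r0, a) = (r0, □, L) → □□[r0]□□
Step 5: δ(r0, □) = (r2, □, L) → □[r2]□□□
Step 6: δ(r2, □) = (r1, a, L) → [r1]□a□□

After 6 steps, the tape (ignoring leading/trailing blanks) is: a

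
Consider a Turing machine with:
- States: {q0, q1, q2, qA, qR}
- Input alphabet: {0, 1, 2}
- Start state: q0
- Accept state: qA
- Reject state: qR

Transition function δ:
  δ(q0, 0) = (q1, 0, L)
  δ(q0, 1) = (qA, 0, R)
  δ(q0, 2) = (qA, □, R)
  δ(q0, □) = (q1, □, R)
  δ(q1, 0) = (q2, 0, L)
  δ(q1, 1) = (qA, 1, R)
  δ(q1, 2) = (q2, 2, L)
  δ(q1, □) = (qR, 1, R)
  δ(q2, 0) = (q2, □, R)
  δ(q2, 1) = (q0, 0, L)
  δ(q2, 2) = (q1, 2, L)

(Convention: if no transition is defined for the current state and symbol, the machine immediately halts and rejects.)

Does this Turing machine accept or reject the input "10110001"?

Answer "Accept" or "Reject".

Execution trace:
Initial: [q0]10110001
Step 1: δ(q0, 1) = (qA, 0, R) → 0[qA]0110001

The machine reaches the accept state qA and halts.

Answer: Accept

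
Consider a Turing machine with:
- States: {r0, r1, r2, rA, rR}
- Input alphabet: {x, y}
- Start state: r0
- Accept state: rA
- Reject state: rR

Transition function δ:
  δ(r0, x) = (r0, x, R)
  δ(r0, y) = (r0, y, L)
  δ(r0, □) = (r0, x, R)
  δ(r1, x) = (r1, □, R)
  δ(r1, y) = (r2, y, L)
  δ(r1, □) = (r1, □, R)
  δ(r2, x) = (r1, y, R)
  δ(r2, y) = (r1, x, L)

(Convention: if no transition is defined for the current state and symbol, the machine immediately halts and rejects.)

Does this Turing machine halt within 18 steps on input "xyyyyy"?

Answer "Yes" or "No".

Execution trace:
Initial: [r0]xyyyyy
Step 1: δ(r0, x) = (r0, x, R) → x[r0]yyyyy
Step 2: δ(r0, y) = (r0, y, L) → [r0]xyyyyy
Step 3: δ(r0, x) = (r0, x, R) → x[r0]yyyyy
Step 4: δ(r0, y) = (r0, y, L) → [r0]xyyyyy
Step 5: δ(r0, x) = (r0, x, R) → x[r0]yyyyy
Step 6: δ(r0, y) = (r0, y, L) → [r0]xyyyyy
Step 7: δ(r0, x) = (r0, x, R) → x[r0]yyyyy
Step 8: δ(r0, y) = (r0, y, L) → [r0]xyyyyy
Step 9: δ(r0, x) = (r0, x, R) → x[r0]yyyyy
Step 10: δ(r0, y) = (r0, y, L) → [r0]xyyyyy
Step 11: δ(r0, x) = (r0, x, R) → x[r0]yyyyy
Step 12: δ(r0, y) = (r0, y, L) → [r0]xyyyyy
Step 13: δ(r0, x) = (r0, x, R) → x[r0]yyyyy
Step 14: δ(r0, y) = (r0, y, L) → [r0]xyyyyy
Step 15: δ(r0, x) = (r0, x, R) → x[r0]yyyyy
Step 16: δ(r0, y) = (r0, y, L) → [r0]xyyyyy
Step 17: δ(r0, x) = (r0, x, R) → x[r0]yyyyy
Step 18: δ(r0, y) = (r0, y, L) → [r0]xyyyyy

The machine has not reached a halting state after 18 steps.
The machine did not halt within the 18-step bound.

Answer: No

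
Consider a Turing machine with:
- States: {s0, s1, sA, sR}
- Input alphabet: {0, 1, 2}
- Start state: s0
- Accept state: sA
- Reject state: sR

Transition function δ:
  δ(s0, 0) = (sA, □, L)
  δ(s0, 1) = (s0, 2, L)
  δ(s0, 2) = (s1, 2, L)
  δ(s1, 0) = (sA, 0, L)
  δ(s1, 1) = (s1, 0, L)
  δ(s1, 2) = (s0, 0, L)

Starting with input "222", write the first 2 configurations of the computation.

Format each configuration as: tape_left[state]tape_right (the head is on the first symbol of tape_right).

Transitions applied:
Step 1: δ(s0, 2) = (s1, 2, L)

The first 2 configurations are:
[s0]222 ⊢ [s1]□222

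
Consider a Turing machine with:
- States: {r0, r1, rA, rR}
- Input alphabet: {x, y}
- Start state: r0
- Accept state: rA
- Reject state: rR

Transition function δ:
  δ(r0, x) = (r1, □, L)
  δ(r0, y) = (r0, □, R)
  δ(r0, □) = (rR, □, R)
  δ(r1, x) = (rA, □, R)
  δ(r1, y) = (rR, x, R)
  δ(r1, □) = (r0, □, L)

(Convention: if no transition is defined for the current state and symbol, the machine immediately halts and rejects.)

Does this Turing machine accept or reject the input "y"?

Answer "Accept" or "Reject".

Execution trace:
Initial: [r0]y
Step 1: δ(r0, y) = (r0, □, R) → □[r0]□
Step 2: δ(r0, □) = (rR, □, R) → □□[rR]□

The machine reaches the reject state rR and halts.

Answer: Reject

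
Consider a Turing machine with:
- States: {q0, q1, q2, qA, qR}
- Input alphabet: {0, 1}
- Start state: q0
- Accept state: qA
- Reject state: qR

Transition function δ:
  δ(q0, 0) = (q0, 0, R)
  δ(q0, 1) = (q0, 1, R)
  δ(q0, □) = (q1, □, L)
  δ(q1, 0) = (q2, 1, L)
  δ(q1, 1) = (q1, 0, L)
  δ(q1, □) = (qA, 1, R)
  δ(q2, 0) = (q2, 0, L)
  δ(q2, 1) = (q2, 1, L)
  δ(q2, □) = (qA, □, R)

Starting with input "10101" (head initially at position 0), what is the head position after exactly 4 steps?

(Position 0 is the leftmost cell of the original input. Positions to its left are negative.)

Execution trace (head position shown):
Step 0: [q0]10101  (head at position 0)
Step 1: move right → 1[q0]0101  (head at position 1)
Step 2: move right → 10[q0]101  (head at position 2)
Step 3: move right → 101[q0]01  (head at position 3)
Step 4: move right → 1010[q0]1  (head at position 4)

After 4 steps, the head is at position 4.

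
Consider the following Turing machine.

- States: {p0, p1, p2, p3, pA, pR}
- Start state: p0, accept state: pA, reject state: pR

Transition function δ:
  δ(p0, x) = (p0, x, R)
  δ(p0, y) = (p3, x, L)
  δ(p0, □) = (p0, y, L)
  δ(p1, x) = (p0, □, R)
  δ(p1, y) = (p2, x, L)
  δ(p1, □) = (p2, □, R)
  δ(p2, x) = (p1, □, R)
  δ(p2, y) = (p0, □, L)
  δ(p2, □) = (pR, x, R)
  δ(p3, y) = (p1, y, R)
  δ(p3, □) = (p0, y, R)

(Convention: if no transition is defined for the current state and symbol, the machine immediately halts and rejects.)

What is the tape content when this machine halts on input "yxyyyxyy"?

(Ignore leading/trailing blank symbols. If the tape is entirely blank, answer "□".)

Execution trace:
Initial: [p0]yxyyyxyy
Step 1: δ(p0, y) = (p3, x, L) → [p3]□xxyyyxyy
Step 2: δ(p3, □) = (p0, y, R) → y[p0]xxyyyxyy
Step 3: δ(p0, x) = (p0, x, R) → yx[p0]xyyyxyy
Step 4: δ(p0, x) = (p0, x, R) → yxx[p0]yyyxyy
Step 5: δ(p0, y) = (p3, x, L) → yx[p3]xxyyxyy

No transition is defined for δ(p3, x). By convention the machine halts and rejects.

Final tape (ignoring leading/trailing blanks): yxxxyyxyy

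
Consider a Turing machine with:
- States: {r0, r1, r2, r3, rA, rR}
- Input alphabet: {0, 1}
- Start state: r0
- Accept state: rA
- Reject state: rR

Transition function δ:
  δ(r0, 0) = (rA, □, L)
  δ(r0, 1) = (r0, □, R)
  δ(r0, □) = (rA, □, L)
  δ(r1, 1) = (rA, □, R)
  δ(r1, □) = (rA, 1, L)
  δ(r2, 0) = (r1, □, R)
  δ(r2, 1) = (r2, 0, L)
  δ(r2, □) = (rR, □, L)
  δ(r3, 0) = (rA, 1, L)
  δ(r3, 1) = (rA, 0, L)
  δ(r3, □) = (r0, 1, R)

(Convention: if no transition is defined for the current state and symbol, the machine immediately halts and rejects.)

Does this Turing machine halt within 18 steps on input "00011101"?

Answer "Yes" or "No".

Execution trace:
Initial: [r0]00011101
Step 1: δ(r0, 0) = (rA, □, L) → [rA]□□0011101

The machine reaches the accept state rA and halts.
The machine halted after 1 step (within the 18-step bound).

Answer: Yes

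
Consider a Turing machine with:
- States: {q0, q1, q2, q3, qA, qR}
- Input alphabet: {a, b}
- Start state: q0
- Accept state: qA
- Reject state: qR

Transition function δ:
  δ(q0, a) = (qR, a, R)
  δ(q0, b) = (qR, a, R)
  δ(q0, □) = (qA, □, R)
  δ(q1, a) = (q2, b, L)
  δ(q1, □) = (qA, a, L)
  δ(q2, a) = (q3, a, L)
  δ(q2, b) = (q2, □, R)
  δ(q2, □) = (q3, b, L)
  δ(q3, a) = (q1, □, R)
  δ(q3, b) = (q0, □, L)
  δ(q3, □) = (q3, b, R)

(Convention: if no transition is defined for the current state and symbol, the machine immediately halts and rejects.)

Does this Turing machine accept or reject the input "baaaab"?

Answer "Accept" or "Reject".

Execution trace:
Initial: [q0]baaaab
Step 1: δ(q0, b) = (qR, a, R) → a[qR]aaaab

The machine reaches the reject state qR and halts.

Answer: Reject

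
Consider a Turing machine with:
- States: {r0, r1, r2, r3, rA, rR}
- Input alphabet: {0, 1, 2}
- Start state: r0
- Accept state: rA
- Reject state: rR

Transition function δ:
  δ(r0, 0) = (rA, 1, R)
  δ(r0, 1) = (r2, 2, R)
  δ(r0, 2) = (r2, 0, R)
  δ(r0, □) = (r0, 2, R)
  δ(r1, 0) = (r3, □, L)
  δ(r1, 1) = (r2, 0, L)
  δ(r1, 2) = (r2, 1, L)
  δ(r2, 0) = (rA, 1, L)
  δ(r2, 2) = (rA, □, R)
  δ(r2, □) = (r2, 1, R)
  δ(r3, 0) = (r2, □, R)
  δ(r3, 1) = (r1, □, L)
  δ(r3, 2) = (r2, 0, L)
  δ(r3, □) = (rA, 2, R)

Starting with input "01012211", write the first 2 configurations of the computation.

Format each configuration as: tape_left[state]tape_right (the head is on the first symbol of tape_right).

Transitions applied:
Step 1: δ(r0, 0) = (rA, 1, R)

The first 2 configurations are:
[r0]01012211 ⊢ 1[rA]1012211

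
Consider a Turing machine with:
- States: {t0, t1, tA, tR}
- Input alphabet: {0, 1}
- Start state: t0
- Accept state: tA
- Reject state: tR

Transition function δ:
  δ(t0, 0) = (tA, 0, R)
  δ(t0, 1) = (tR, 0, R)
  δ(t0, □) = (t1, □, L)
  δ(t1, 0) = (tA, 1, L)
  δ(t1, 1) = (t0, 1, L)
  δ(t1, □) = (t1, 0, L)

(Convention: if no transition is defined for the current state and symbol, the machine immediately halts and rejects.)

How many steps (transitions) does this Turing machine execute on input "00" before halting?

Execution trace:
Initial: [t0]00
Step 1: δ(t0, 0) = (tA, 0, R) → 0[tA]0

The machine reaches the accept state tA and halts.

The machine executed 1 step before halting.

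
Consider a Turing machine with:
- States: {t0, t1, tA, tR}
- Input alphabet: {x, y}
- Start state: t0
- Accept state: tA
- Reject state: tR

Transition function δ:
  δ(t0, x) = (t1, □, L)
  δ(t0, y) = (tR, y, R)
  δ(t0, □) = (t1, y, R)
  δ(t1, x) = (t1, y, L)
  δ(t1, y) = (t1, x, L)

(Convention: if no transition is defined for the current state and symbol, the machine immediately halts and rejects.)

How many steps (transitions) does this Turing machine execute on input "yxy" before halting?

Execution trace:
Initial: [t0]yxy
Step 1: δ(t0, y) = (tR, y, R) → y[tR]xy

The machine reaches the reject state tR and halts.

The machine executed 1 step before halting.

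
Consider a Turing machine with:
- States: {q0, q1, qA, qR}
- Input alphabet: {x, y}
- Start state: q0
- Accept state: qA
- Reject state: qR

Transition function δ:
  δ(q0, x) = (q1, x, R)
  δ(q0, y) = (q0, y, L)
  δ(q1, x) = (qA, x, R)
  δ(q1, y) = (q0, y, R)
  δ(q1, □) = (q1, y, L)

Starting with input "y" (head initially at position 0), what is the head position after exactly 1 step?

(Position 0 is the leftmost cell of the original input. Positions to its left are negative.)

Execution trace (head position shown):
Step 0: [q0]y  (head at position 0)
Step 1: move left → [q0]□y  (head at position -1)

After 1 step, the head is at position -1.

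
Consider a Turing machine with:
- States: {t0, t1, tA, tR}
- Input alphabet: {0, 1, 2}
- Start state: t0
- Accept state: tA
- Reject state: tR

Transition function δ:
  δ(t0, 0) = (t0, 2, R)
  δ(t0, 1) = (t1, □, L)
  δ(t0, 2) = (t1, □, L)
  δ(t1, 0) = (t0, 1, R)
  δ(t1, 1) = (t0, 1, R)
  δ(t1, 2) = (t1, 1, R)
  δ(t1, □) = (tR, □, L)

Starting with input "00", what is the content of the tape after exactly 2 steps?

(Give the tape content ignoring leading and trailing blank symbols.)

Execution trace:
Initial: [t0]00
Step 1: δ(t0, 0) = (t0, 2, R) → 2[t0]0
Step 2: δ(t0, 0) = (t0, 2, R) → 22[t0]□

No transition is defined for δ(t0, □). By convention the machine halts and rejects.

After 2 steps, the tape (ignoring leading/trailing blanks) is: 22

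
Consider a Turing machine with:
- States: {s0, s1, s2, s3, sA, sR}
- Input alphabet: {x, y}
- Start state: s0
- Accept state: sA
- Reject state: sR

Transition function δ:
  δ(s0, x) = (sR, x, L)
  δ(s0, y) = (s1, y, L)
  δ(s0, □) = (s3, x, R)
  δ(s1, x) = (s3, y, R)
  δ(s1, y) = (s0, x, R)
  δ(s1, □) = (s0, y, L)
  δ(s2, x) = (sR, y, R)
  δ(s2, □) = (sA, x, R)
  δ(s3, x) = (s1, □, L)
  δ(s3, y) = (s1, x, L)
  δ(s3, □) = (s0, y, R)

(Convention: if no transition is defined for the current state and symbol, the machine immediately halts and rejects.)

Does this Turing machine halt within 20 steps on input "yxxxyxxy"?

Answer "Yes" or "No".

Execution trace:
Initial: [s0]yxxxyxxy
Step 1: δ(s0, y) = (s1, y, L) → [s1]□yxxxyxxy
Step 2: δ(s1, □) = (s0, y, L) → [s0]□yyxxxyxxy
Step 3: δ(s0, □) = (s3, x, R) → x[s3]yyxxxyxxy
Step 4: δ(s3, y) = (s1, x, L) → [s1]xxyxxxyxxy
Step 5: δ(s1, x) = (s3, y, R) → y[s3]xyxxxyxxy
Step 6: δ(s3, x) = (s1, □, L) → [s1]y□yxxxyxxy
Step 7: δ(s1, y) = (s0, x, R) → x[s0]□yxxxyxxy
Step 8: δ(s0, □) = (s3, x, R) → xx[s3]yxxxyxxy
Step 9: δ(s3, y) = (s1, x, L) → x[s1]xxxxxyxxy
Step 10: δ(s1, x) = (s3, y, R) → xy[s3]xxxxyxxy
Step 11: δ(s3, x) = (s1, □, L) → x[s1]y□xxxyxxy
Step 12: δ(s1, y) = (s0, x, R) → xx[s0]□xxxyxxy
Step 13: δ(s0, □) = (s3, x, R) → xxx[s3]xxxyxxy
Step 14: δ(s3, x) = (s1, □, L) → xx[s1]x□xxyxxy
Step 15: δ(s1, x) = (s3, y, R) → xxy[s3]□xxyxxy
Step 16: δ(s3, □) = (s0, y, R) → xxyy[s0]xxyxxy
Step 17: δ(s0, x) = (sR, x, L) → xxy[sR]yxxyxxy

The machine reaches the reject state sR and halts.
The machine halted after 17 steps (within the 20-step bound).

Answer: Yes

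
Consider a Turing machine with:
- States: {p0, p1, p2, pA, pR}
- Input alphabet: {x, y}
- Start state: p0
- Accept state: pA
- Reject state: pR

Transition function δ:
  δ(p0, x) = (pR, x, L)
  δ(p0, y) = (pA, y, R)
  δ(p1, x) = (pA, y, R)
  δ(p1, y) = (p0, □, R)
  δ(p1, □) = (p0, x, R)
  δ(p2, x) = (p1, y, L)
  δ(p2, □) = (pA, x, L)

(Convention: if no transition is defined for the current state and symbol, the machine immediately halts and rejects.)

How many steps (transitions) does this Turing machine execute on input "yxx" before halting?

Execution trace:
Initial: [p0]yxx
Step 1: δ(p0, y) = (pA, y, R) → y[pA]xx

The machine reaches the accept state pA and halts.

The machine executed 1 step before halting.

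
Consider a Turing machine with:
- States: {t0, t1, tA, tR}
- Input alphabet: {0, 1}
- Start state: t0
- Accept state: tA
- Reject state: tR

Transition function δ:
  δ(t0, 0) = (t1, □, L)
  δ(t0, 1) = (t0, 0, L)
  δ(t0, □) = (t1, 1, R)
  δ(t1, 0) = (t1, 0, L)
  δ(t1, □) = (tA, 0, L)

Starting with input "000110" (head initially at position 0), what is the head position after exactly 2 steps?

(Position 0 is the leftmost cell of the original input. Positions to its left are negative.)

Execution trace (head position shown):
Step 0: [t0]000110  (head at position 0)
Step 1: move left → [t1]□□00110  (head at position -1)
Step 2: move left → [tA]□0□00110  (head at position -2)

After 2 steps, the head is at position -2.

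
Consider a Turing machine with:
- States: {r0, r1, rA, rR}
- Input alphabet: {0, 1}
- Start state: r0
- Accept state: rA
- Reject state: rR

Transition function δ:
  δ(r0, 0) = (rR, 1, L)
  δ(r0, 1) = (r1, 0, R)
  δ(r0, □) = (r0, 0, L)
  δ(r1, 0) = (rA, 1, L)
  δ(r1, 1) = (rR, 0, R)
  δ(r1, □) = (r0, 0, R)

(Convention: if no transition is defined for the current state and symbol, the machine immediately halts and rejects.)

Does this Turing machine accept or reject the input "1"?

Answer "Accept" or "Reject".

Execution trace:
Initial: [r0]1
Step 1: δ(r0, 1) = (r1, 0, R) → 0[r1]□
Step 2: δ(r1, □) = (r0, 0, R) → 00[r0]□
Step 3: δ(r0, □) = (r0, 0, L) → 0[r0]00
Step 4: δ(r0, 0) = (rR, 1, L) → [rR]010

The machine reaches the reject state rR and halts.

Answer: Reject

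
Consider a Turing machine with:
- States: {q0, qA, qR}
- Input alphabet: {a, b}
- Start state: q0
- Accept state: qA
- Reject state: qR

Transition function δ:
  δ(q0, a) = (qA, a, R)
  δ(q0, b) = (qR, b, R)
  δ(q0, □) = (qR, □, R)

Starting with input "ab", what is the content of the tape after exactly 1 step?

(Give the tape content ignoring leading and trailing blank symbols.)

Execution trace:
Initial: [q0]ab
Step 1: δ(q0, a) = (qA, a, R) → a[qA]b

The machine reaches the accept state qA and halts.

After 1 step, the tape (ignoring leading/trailing blanks) is: ab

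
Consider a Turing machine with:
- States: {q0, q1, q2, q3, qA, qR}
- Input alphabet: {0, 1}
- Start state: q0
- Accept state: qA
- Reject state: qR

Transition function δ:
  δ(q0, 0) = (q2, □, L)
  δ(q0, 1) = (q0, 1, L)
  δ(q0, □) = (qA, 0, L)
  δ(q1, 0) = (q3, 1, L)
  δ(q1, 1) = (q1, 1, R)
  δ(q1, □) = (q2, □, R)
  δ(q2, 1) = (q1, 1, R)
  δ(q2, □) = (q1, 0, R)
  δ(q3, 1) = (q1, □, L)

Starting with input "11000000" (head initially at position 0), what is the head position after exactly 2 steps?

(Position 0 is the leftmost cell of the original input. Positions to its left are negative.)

Execution trace (head position shown):
Step 0: [q0]11000000  (head at position 0)
Step 1: move left → [q0]□11000000  (head at position -1)
Step 2: move left → [qA]□011000000  (head at position -2)

After 2 steps, the head is at position -2.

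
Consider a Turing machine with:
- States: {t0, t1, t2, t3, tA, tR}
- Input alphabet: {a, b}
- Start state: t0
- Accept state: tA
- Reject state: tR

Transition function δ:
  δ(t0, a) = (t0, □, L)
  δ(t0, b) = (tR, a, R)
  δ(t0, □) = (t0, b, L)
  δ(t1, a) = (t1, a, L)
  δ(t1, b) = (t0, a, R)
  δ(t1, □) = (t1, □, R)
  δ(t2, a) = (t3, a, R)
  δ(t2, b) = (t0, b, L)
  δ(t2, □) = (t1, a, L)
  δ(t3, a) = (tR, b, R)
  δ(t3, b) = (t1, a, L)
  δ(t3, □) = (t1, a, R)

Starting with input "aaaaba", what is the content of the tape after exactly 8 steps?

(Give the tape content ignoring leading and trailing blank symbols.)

Execution trace:
Initial: [t0]aaaaba
Step 1: δ(t0, a) = (t0, □, L) → [t0]□□aaaba
Step 2: δ(t0, □) = (t0, b, L) → [t0]□b□aaaba
Step 3: δ(t0, □) = (t0, b, L) → [t0]□bb□aaaba
Step 4: δ(t0, □) = (t0, b, L) → [t0]□bbb□aaaba
Step 5: δ(t0, □) = (t0, b, L) → [t0]□bbbb□aaaba
Step 6: δ(t0, □) = (t0, b, L) → [t0]□bbbbb□aaaba
Step 7: δ(t0, □) = (t0, b, L) → [t0]□bbbbbb□aaaba
Step 8: δ(t0, □) = (t0, b, L) → [t0]□bbbbbbb□aaaba

After 8 steps, the tape (ignoring leading/trailing blanks) is: bbbbbbb□aaaba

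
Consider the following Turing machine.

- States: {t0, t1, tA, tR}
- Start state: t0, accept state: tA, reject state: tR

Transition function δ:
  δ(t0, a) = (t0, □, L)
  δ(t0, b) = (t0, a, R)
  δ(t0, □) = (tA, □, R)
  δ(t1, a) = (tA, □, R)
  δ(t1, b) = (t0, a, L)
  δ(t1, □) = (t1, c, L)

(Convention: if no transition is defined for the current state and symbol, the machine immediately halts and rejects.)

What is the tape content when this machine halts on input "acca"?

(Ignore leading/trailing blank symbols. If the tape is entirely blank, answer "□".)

Execution trace:
Initial: [t0]acca
Step 1: δ(t0, a) = (t0, □, L) → [t0]□□cca
Step 2: δ(t0, □) = (tA, □, R) → □[tA]□cca

The machine reaches the accept state tA and halts.

Final tape (ignoring leading/trailing blanks): cca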